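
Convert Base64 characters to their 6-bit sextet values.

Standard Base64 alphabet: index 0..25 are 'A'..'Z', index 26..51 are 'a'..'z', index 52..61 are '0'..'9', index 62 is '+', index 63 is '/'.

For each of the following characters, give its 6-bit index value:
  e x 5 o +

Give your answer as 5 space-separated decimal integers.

Answer: 30 49 57 40 62

Derivation:
'e': a..z range, 26 + ord('e') − ord('a') = 30
'x': a..z range, 26 + ord('x') − ord('a') = 49
'5': 0..9 range, 52 + ord('5') − ord('0') = 57
'o': a..z range, 26 + ord('o') − ord('a') = 40
'+': index 62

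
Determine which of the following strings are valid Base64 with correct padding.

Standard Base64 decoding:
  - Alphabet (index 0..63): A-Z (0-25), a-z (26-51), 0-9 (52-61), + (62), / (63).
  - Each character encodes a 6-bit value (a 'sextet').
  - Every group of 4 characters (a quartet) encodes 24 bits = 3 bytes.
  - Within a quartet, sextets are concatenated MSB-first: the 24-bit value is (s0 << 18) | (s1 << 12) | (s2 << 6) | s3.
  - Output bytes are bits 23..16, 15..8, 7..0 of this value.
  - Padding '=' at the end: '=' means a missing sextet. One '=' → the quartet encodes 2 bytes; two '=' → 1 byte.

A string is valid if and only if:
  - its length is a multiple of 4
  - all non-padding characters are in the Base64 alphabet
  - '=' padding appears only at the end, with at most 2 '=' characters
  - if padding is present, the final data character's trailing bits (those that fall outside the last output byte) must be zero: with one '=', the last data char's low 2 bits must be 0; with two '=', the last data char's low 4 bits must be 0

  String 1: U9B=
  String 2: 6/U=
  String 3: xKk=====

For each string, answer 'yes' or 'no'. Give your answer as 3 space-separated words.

Answer: no yes no

Derivation:
String 1: 'U9B=' → invalid (bad trailing bits)
String 2: '6/U=' → valid
String 3: 'xKk=====' → invalid (5 pad chars (max 2))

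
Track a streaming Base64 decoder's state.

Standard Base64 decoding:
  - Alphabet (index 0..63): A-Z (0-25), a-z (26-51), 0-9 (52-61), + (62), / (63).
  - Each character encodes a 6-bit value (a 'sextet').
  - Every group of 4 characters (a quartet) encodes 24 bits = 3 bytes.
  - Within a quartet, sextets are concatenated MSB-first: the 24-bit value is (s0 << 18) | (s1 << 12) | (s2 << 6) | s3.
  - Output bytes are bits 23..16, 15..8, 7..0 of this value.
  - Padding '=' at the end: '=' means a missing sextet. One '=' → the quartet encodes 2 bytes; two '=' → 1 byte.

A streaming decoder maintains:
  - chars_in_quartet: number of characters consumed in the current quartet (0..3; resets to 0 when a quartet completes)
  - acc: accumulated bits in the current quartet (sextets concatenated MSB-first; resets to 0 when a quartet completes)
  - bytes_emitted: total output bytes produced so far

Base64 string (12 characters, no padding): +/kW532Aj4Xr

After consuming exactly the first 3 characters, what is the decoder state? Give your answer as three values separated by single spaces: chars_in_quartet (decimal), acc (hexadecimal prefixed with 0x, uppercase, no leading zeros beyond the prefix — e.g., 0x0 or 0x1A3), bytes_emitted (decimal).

Answer: 3 0x3EFE4 0

Derivation:
After char 0 ('+'=62): chars_in_quartet=1 acc=0x3E bytes_emitted=0
After char 1 ('/'=63): chars_in_quartet=2 acc=0xFBF bytes_emitted=0
After char 2 ('k'=36): chars_in_quartet=3 acc=0x3EFE4 bytes_emitted=0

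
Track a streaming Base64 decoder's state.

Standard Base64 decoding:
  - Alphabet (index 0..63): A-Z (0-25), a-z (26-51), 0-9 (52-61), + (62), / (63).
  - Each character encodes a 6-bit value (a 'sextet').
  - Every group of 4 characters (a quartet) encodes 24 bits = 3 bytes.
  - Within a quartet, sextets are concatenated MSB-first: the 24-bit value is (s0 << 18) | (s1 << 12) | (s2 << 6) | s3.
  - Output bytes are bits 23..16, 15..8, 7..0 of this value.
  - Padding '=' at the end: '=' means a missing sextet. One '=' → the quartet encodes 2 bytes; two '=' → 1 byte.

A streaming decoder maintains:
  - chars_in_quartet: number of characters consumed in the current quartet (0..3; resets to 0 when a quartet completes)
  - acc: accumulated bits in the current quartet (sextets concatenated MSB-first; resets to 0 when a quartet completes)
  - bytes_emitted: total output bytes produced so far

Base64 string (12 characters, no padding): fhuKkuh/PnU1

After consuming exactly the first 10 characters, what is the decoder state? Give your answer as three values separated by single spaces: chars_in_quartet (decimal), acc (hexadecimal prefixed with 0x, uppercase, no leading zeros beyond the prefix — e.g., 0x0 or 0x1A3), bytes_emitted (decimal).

After char 0 ('f'=31): chars_in_quartet=1 acc=0x1F bytes_emitted=0
After char 1 ('h'=33): chars_in_quartet=2 acc=0x7E1 bytes_emitted=0
After char 2 ('u'=46): chars_in_quartet=3 acc=0x1F86E bytes_emitted=0
After char 3 ('K'=10): chars_in_quartet=4 acc=0x7E1B8A -> emit 7E 1B 8A, reset; bytes_emitted=3
After char 4 ('k'=36): chars_in_quartet=1 acc=0x24 bytes_emitted=3
After char 5 ('u'=46): chars_in_quartet=2 acc=0x92E bytes_emitted=3
After char 6 ('h'=33): chars_in_quartet=3 acc=0x24BA1 bytes_emitted=3
After char 7 ('/'=63): chars_in_quartet=4 acc=0x92E87F -> emit 92 E8 7F, reset; bytes_emitted=6
After char 8 ('P'=15): chars_in_quartet=1 acc=0xF bytes_emitted=6
After char 9 ('n'=39): chars_in_quartet=2 acc=0x3E7 bytes_emitted=6

Answer: 2 0x3E7 6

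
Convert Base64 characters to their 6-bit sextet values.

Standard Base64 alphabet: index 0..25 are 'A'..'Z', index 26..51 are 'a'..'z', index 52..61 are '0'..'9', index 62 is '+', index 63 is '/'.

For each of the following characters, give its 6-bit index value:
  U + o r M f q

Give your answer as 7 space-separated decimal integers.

Answer: 20 62 40 43 12 31 42

Derivation:
'U': A..Z range, ord('U') − ord('A') = 20
'+': index 62
'o': a..z range, 26 + ord('o') − ord('a') = 40
'r': a..z range, 26 + ord('r') − ord('a') = 43
'M': A..Z range, ord('M') − ord('A') = 12
'f': a..z range, 26 + ord('f') − ord('a') = 31
'q': a..z range, 26 + ord('q') − ord('a') = 42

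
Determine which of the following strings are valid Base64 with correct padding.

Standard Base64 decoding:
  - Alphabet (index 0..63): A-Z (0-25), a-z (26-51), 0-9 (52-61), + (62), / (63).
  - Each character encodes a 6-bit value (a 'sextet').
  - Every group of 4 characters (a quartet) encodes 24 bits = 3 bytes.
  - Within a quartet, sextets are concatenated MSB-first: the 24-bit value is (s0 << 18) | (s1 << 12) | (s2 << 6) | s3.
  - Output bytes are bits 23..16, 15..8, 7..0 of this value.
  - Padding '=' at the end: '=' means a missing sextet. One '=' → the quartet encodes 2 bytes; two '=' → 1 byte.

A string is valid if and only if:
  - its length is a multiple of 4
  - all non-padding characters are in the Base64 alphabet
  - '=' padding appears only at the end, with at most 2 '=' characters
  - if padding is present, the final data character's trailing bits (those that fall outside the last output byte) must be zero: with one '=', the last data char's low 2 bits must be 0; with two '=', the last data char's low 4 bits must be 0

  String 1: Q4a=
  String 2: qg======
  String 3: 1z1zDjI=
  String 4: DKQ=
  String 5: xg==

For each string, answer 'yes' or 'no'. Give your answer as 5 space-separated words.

String 1: 'Q4a=' → invalid (bad trailing bits)
String 2: 'qg======' → invalid (6 pad chars (max 2))
String 3: '1z1zDjI=' → valid
String 4: 'DKQ=' → valid
String 5: 'xg==' → valid

Answer: no no yes yes yes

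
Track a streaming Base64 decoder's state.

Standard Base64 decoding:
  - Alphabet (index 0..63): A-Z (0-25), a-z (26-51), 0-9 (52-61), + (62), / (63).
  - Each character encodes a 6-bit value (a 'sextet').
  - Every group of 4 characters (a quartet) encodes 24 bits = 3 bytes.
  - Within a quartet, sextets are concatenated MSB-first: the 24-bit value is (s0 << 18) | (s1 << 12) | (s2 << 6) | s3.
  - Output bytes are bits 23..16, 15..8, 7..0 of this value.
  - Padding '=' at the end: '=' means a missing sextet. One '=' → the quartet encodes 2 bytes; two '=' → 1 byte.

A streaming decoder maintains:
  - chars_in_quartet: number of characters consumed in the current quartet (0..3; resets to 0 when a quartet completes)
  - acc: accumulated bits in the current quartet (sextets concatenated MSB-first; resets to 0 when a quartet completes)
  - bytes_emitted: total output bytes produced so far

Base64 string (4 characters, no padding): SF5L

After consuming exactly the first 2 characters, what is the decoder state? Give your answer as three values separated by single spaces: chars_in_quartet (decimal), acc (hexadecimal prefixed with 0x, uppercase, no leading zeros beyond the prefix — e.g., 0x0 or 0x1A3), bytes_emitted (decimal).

Answer: 2 0x485 0

Derivation:
After char 0 ('S'=18): chars_in_quartet=1 acc=0x12 bytes_emitted=0
After char 1 ('F'=5): chars_in_quartet=2 acc=0x485 bytes_emitted=0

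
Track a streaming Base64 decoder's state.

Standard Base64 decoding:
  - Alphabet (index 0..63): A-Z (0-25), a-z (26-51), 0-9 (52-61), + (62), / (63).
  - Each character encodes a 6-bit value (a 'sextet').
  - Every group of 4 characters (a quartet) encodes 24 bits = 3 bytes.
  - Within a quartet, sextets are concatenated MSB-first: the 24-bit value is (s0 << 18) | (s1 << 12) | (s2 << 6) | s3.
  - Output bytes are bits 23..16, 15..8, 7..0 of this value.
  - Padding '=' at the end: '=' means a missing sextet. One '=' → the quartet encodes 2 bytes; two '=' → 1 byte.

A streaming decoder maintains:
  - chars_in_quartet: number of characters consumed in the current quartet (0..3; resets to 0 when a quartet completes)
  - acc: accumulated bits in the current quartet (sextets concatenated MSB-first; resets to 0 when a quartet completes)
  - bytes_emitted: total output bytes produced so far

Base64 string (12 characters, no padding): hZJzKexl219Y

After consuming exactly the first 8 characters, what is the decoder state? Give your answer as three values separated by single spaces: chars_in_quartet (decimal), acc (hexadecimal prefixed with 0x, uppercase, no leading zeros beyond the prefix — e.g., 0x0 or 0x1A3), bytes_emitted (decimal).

Answer: 0 0x0 6

Derivation:
After char 0 ('h'=33): chars_in_quartet=1 acc=0x21 bytes_emitted=0
After char 1 ('Z'=25): chars_in_quartet=2 acc=0x859 bytes_emitted=0
After char 2 ('J'=9): chars_in_quartet=3 acc=0x21649 bytes_emitted=0
After char 3 ('z'=51): chars_in_quartet=4 acc=0x859273 -> emit 85 92 73, reset; bytes_emitted=3
After char 4 ('K'=10): chars_in_quartet=1 acc=0xA bytes_emitted=3
After char 5 ('e'=30): chars_in_quartet=2 acc=0x29E bytes_emitted=3
After char 6 ('x'=49): chars_in_quartet=3 acc=0xA7B1 bytes_emitted=3
After char 7 ('l'=37): chars_in_quartet=4 acc=0x29EC65 -> emit 29 EC 65, reset; bytes_emitted=6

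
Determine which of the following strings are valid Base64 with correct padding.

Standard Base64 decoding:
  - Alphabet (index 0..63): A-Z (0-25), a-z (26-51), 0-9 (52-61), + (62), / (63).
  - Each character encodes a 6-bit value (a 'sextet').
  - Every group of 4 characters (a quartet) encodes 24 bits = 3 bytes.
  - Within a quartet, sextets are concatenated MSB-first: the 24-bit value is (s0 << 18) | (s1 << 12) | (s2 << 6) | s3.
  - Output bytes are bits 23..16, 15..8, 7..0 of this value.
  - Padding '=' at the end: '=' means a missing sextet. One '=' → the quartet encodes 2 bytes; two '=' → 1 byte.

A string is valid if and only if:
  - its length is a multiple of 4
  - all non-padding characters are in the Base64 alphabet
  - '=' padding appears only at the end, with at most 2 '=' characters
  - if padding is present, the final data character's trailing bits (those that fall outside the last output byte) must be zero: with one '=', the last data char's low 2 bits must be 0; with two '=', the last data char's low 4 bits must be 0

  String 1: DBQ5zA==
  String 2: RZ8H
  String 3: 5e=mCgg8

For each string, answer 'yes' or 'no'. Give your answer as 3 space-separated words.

Answer: yes yes no

Derivation:
String 1: 'DBQ5zA==' → valid
String 2: 'RZ8H' → valid
String 3: '5e=mCgg8' → invalid (bad char(s): ['=']; '=' in middle)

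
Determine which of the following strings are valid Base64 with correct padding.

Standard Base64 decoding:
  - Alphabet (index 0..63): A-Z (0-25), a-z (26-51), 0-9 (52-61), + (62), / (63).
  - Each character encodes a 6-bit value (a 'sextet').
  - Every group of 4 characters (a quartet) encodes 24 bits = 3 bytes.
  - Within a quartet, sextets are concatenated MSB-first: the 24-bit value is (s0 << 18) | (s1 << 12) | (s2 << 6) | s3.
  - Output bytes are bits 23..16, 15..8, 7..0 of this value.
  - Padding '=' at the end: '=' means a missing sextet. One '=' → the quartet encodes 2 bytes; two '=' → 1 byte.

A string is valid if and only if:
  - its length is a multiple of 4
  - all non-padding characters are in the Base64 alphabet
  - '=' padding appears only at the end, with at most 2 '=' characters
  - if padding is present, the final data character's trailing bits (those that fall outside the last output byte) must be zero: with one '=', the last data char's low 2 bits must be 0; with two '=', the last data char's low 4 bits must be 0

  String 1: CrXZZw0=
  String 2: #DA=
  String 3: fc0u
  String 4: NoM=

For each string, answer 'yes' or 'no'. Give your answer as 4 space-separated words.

Answer: yes no yes yes

Derivation:
String 1: 'CrXZZw0=' → valid
String 2: '#DA=' → invalid (bad char(s): ['#'])
String 3: 'fc0u' → valid
String 4: 'NoM=' → valid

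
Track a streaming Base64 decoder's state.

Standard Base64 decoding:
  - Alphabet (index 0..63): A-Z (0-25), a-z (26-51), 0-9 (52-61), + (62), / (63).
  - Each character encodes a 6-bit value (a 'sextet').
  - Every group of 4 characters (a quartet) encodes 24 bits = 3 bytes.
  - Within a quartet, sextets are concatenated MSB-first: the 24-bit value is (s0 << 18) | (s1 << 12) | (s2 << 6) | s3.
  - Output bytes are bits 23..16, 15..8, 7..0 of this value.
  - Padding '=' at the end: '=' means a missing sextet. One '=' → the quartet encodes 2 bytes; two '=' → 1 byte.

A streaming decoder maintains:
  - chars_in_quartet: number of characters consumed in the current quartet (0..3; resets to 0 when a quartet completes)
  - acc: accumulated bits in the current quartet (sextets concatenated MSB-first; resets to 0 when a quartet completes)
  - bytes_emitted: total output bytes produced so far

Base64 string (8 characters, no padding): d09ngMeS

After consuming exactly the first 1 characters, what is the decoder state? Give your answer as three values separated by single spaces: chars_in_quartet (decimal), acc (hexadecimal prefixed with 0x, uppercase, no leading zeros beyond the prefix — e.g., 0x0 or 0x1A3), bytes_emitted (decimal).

Answer: 1 0x1D 0

Derivation:
After char 0 ('d'=29): chars_in_quartet=1 acc=0x1D bytes_emitted=0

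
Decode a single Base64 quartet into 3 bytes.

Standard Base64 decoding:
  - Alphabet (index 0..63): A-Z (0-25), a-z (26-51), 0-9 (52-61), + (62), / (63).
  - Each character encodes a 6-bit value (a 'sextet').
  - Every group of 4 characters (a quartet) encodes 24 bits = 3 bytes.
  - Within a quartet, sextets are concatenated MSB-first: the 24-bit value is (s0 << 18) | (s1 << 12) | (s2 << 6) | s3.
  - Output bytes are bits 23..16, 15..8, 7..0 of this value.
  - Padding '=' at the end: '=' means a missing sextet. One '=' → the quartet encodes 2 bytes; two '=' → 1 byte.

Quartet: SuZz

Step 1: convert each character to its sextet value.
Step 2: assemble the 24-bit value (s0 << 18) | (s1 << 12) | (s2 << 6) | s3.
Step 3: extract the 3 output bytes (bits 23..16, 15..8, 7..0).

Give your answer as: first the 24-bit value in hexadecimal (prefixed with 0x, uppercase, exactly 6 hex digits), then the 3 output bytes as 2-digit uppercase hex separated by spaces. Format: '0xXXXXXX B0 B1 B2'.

Answer: 0x4AE673 4A E6 73

Derivation:
Sextets: S=18, u=46, Z=25, z=51
24-bit: (18<<18) | (46<<12) | (25<<6) | 51
      = 0x480000 | 0x02E000 | 0x000640 | 0x000033
      = 0x4AE673
Bytes: (v>>16)&0xFF=4A, (v>>8)&0xFF=E6, v&0xFF=73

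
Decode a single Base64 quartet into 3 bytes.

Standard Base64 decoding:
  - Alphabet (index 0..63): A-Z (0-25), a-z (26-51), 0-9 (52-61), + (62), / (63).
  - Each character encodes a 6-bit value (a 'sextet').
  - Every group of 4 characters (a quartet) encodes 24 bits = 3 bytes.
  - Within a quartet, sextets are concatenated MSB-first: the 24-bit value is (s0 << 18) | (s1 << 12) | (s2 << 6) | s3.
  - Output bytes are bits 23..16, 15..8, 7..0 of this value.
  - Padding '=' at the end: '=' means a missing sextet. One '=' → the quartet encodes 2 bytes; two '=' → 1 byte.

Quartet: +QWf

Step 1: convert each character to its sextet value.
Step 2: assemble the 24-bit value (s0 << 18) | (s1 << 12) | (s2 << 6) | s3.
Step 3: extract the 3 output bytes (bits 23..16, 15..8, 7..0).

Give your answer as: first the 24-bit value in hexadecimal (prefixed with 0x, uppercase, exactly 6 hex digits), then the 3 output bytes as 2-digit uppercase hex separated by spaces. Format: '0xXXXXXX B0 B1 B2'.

Answer: 0xF9059F F9 05 9F

Derivation:
Sextets: +=62, Q=16, W=22, f=31
24-bit: (62<<18) | (16<<12) | (22<<6) | 31
      = 0xF80000 | 0x010000 | 0x000580 | 0x00001F
      = 0xF9059F
Bytes: (v>>16)&0xFF=F9, (v>>8)&0xFF=05, v&0xFF=9F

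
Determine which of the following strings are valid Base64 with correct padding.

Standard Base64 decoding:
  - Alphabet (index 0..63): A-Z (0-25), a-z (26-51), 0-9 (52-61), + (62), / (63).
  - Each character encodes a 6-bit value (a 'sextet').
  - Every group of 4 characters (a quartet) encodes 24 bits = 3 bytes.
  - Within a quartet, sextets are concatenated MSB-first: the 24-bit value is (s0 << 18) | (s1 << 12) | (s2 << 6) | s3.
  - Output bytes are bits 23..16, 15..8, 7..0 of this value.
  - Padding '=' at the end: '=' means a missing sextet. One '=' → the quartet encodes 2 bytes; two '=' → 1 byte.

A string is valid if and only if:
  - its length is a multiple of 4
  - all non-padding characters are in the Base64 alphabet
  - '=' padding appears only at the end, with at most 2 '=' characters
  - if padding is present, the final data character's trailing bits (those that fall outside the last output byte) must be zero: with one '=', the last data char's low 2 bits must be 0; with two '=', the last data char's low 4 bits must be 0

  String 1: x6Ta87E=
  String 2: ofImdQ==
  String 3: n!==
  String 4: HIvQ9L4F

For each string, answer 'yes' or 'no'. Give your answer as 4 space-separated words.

Answer: yes yes no yes

Derivation:
String 1: 'x6Ta87E=' → valid
String 2: 'ofImdQ==' → valid
String 3: 'n!==' → invalid (bad char(s): ['!'])
String 4: 'HIvQ9L4F' → valid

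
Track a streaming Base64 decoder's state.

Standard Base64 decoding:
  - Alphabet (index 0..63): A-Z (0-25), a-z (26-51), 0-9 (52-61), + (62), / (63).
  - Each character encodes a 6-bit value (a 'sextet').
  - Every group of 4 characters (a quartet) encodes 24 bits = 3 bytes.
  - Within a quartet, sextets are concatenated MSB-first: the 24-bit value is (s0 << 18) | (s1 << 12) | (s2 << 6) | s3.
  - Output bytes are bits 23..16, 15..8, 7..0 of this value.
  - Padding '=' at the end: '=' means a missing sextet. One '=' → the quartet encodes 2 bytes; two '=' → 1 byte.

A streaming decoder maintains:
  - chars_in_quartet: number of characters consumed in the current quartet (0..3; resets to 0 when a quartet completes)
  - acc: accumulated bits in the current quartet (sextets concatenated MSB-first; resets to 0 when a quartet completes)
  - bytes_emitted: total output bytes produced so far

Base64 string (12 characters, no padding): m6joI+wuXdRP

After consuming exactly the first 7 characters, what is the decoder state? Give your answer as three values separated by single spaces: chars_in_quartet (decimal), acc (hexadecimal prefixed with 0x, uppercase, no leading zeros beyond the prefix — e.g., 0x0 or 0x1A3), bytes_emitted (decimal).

After char 0 ('m'=38): chars_in_quartet=1 acc=0x26 bytes_emitted=0
After char 1 ('6'=58): chars_in_quartet=2 acc=0x9BA bytes_emitted=0
After char 2 ('j'=35): chars_in_quartet=3 acc=0x26EA3 bytes_emitted=0
After char 3 ('o'=40): chars_in_quartet=4 acc=0x9BA8E8 -> emit 9B A8 E8, reset; bytes_emitted=3
After char 4 ('I'=8): chars_in_quartet=1 acc=0x8 bytes_emitted=3
After char 5 ('+'=62): chars_in_quartet=2 acc=0x23E bytes_emitted=3
After char 6 ('w'=48): chars_in_quartet=3 acc=0x8FB0 bytes_emitted=3

Answer: 3 0x8FB0 3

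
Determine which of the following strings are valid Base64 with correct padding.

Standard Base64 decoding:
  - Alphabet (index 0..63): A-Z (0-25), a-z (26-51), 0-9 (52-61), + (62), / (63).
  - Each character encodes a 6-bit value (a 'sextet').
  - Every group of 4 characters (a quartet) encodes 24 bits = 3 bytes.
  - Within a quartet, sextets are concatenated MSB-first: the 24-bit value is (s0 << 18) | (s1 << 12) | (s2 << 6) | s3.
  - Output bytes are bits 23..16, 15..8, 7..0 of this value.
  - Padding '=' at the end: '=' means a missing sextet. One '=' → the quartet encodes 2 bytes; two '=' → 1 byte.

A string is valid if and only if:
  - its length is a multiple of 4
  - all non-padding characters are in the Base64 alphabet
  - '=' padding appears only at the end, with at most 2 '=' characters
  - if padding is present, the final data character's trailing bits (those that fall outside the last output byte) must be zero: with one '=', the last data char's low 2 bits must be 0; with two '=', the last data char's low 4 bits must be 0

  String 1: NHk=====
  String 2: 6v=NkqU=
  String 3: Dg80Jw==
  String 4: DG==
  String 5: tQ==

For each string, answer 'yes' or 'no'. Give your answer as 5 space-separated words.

Answer: no no yes no yes

Derivation:
String 1: 'NHk=====' → invalid (5 pad chars (max 2))
String 2: '6v=NkqU=' → invalid (bad char(s): ['=']; '=' in middle)
String 3: 'Dg80Jw==' → valid
String 4: 'DG==' → invalid (bad trailing bits)
String 5: 'tQ==' → valid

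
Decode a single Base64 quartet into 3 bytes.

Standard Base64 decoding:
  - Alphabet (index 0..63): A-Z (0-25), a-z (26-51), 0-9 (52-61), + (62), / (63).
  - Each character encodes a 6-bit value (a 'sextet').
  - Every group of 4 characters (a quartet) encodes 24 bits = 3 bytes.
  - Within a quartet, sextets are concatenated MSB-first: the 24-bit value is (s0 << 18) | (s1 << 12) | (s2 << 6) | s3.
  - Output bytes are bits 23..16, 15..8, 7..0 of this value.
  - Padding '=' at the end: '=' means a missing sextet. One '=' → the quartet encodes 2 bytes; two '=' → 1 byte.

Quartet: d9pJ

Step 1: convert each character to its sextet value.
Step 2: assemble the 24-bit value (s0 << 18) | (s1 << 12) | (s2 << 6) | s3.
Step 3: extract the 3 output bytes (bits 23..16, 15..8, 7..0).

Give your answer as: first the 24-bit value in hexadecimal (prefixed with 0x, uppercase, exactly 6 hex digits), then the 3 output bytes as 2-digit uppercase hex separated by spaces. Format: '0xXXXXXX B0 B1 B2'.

Answer: 0x77DA49 77 DA 49

Derivation:
Sextets: d=29, 9=61, p=41, J=9
24-bit: (29<<18) | (61<<12) | (41<<6) | 9
      = 0x740000 | 0x03D000 | 0x000A40 | 0x000009
      = 0x77DA49
Bytes: (v>>16)&0xFF=77, (v>>8)&0xFF=DA, v&0xFF=49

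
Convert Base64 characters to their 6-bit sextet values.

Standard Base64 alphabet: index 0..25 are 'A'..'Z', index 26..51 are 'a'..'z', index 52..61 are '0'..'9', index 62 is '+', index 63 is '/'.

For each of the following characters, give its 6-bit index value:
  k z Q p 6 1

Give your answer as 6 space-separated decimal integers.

Answer: 36 51 16 41 58 53

Derivation:
'k': a..z range, 26 + ord('k') − ord('a') = 36
'z': a..z range, 26 + ord('z') − ord('a') = 51
'Q': A..Z range, ord('Q') − ord('A') = 16
'p': a..z range, 26 + ord('p') − ord('a') = 41
'6': 0..9 range, 52 + ord('6') − ord('0') = 58
'1': 0..9 range, 52 + ord('1') − ord('0') = 53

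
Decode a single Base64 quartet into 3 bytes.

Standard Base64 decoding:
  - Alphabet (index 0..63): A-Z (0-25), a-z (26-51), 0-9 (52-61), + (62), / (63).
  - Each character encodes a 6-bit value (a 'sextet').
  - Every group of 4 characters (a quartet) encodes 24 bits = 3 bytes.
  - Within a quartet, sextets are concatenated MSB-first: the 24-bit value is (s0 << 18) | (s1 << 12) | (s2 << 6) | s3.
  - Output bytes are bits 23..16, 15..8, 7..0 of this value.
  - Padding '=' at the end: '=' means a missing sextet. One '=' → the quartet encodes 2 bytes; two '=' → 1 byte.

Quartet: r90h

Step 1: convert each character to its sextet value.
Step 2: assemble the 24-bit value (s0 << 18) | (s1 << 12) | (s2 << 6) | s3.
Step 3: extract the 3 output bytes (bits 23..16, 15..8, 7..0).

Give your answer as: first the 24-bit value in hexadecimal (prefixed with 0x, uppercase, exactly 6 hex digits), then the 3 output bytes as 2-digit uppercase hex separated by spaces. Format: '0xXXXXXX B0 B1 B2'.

Sextets: r=43, 9=61, 0=52, h=33
24-bit: (43<<18) | (61<<12) | (52<<6) | 33
      = 0xAC0000 | 0x03D000 | 0x000D00 | 0x000021
      = 0xAFDD21
Bytes: (v>>16)&0xFF=AF, (v>>8)&0xFF=DD, v&0xFF=21

Answer: 0xAFDD21 AF DD 21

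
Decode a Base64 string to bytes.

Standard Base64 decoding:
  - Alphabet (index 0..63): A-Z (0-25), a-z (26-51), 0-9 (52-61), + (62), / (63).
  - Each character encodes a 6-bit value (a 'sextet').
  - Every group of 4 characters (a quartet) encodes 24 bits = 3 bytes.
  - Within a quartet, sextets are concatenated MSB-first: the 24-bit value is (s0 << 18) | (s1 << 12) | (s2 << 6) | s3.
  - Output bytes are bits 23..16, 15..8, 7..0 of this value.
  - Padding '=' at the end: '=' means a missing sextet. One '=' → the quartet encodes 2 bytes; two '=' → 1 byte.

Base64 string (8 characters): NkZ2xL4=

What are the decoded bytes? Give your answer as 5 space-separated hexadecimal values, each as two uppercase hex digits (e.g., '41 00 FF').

Answer: 36 46 76 C4 BE

Derivation:
After char 0 ('N'=13): chars_in_quartet=1 acc=0xD bytes_emitted=0
After char 1 ('k'=36): chars_in_quartet=2 acc=0x364 bytes_emitted=0
After char 2 ('Z'=25): chars_in_quartet=3 acc=0xD919 bytes_emitted=0
After char 3 ('2'=54): chars_in_quartet=4 acc=0x364676 -> emit 36 46 76, reset; bytes_emitted=3
After char 4 ('x'=49): chars_in_quartet=1 acc=0x31 bytes_emitted=3
After char 5 ('L'=11): chars_in_quartet=2 acc=0xC4B bytes_emitted=3
After char 6 ('4'=56): chars_in_quartet=3 acc=0x312F8 bytes_emitted=3
Padding '=': partial quartet acc=0x312F8 -> emit C4 BE; bytes_emitted=5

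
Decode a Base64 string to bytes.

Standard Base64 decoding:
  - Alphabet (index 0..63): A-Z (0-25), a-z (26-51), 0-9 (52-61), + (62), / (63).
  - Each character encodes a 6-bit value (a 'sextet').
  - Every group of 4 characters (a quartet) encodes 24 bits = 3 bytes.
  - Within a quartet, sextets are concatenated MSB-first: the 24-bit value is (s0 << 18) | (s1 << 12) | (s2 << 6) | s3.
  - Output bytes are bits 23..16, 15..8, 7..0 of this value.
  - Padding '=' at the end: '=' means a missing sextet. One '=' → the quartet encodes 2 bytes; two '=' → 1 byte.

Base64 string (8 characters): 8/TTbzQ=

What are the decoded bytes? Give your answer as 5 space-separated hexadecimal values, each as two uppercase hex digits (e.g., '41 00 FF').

Answer: F3 F4 D3 6F 34

Derivation:
After char 0 ('8'=60): chars_in_quartet=1 acc=0x3C bytes_emitted=0
After char 1 ('/'=63): chars_in_quartet=2 acc=0xF3F bytes_emitted=0
After char 2 ('T'=19): chars_in_quartet=3 acc=0x3CFD3 bytes_emitted=0
After char 3 ('T'=19): chars_in_quartet=4 acc=0xF3F4D3 -> emit F3 F4 D3, reset; bytes_emitted=3
After char 4 ('b'=27): chars_in_quartet=1 acc=0x1B bytes_emitted=3
After char 5 ('z'=51): chars_in_quartet=2 acc=0x6F3 bytes_emitted=3
After char 6 ('Q'=16): chars_in_quartet=3 acc=0x1BCD0 bytes_emitted=3
Padding '=': partial quartet acc=0x1BCD0 -> emit 6F 34; bytes_emitted=5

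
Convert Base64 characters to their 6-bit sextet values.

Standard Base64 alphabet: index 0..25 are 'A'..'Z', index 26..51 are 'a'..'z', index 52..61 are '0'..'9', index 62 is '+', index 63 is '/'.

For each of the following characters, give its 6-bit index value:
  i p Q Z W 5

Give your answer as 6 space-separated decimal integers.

'i': a..z range, 26 + ord('i') − ord('a') = 34
'p': a..z range, 26 + ord('p') − ord('a') = 41
'Q': A..Z range, ord('Q') − ord('A') = 16
'Z': A..Z range, ord('Z') − ord('A') = 25
'W': A..Z range, ord('W') − ord('A') = 22
'5': 0..9 range, 52 + ord('5') − ord('0') = 57

Answer: 34 41 16 25 22 57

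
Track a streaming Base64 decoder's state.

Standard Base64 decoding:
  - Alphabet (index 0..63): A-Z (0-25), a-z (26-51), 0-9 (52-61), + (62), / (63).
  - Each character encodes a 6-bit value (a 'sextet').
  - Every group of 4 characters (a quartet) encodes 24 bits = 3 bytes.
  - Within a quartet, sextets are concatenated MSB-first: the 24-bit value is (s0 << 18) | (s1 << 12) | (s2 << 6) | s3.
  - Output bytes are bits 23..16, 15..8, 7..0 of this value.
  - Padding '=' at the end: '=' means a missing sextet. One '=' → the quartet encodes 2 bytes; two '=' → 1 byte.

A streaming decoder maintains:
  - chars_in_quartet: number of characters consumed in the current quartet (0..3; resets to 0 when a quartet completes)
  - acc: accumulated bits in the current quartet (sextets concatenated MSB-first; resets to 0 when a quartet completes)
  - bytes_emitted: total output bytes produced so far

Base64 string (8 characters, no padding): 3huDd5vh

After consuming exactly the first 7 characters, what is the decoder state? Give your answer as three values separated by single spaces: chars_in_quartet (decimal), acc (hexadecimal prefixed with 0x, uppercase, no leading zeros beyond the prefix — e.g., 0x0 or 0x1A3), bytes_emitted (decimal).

Answer: 3 0x1DE6F 3

Derivation:
After char 0 ('3'=55): chars_in_quartet=1 acc=0x37 bytes_emitted=0
After char 1 ('h'=33): chars_in_quartet=2 acc=0xDE1 bytes_emitted=0
After char 2 ('u'=46): chars_in_quartet=3 acc=0x3786E bytes_emitted=0
After char 3 ('D'=3): chars_in_quartet=4 acc=0xDE1B83 -> emit DE 1B 83, reset; bytes_emitted=3
After char 4 ('d'=29): chars_in_quartet=1 acc=0x1D bytes_emitted=3
After char 5 ('5'=57): chars_in_quartet=2 acc=0x779 bytes_emitted=3
After char 6 ('v'=47): chars_in_quartet=3 acc=0x1DE6F bytes_emitted=3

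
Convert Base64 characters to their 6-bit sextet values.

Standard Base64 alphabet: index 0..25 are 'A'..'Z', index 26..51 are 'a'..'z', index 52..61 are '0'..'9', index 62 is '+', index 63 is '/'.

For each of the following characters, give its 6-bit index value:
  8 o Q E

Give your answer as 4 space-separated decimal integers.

Answer: 60 40 16 4

Derivation:
'8': 0..9 range, 52 + ord('8') − ord('0') = 60
'o': a..z range, 26 + ord('o') − ord('a') = 40
'Q': A..Z range, ord('Q') − ord('A') = 16
'E': A..Z range, ord('E') − ord('A') = 4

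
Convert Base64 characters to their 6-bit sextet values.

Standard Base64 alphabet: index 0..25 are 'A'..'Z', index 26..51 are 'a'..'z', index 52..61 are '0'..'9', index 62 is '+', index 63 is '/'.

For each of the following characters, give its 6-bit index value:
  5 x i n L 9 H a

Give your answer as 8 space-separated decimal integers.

'5': 0..9 range, 52 + ord('5') − ord('0') = 57
'x': a..z range, 26 + ord('x') − ord('a') = 49
'i': a..z range, 26 + ord('i') − ord('a') = 34
'n': a..z range, 26 + ord('n') − ord('a') = 39
'L': A..Z range, ord('L') − ord('A') = 11
'9': 0..9 range, 52 + ord('9') − ord('0') = 61
'H': A..Z range, ord('H') − ord('A') = 7
'a': a..z range, 26 + ord('a') − ord('a') = 26

Answer: 57 49 34 39 11 61 7 26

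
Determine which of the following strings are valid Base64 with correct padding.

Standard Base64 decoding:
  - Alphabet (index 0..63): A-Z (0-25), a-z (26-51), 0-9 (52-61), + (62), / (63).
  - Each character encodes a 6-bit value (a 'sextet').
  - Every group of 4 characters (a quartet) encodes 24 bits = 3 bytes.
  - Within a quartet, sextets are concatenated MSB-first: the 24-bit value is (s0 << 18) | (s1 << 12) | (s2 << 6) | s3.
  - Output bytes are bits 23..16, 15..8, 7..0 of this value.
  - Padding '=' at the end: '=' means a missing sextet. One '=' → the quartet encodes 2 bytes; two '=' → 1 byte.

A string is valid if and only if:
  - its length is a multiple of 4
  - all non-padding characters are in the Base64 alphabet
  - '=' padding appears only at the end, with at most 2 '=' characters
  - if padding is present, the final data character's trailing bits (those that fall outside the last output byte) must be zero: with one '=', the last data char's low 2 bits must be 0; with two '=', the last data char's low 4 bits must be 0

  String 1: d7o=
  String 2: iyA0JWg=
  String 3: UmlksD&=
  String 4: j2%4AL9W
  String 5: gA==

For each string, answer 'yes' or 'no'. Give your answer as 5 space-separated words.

String 1: 'd7o=' → valid
String 2: 'iyA0JWg=' → valid
String 3: 'UmlksD&=' → invalid (bad char(s): ['&'])
String 4: 'j2%4AL9W' → invalid (bad char(s): ['%'])
String 5: 'gA==' → valid

Answer: yes yes no no yes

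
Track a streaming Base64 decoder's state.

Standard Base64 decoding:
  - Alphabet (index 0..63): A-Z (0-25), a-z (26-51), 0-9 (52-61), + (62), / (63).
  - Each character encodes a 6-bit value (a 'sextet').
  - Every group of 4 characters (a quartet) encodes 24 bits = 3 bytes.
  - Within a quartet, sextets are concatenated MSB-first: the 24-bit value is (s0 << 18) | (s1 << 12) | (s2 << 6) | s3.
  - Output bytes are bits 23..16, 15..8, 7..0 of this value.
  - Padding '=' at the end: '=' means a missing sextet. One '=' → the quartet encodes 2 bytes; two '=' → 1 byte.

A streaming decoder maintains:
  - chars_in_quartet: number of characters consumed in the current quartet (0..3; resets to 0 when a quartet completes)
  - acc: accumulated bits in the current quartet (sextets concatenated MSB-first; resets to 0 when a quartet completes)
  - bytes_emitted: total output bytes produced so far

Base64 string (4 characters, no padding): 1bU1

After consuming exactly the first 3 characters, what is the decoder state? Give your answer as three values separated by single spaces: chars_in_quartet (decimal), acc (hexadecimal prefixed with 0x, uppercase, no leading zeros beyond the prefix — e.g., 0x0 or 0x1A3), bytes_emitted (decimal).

After char 0 ('1'=53): chars_in_quartet=1 acc=0x35 bytes_emitted=0
After char 1 ('b'=27): chars_in_quartet=2 acc=0xD5B bytes_emitted=0
After char 2 ('U'=20): chars_in_quartet=3 acc=0x356D4 bytes_emitted=0

Answer: 3 0x356D4 0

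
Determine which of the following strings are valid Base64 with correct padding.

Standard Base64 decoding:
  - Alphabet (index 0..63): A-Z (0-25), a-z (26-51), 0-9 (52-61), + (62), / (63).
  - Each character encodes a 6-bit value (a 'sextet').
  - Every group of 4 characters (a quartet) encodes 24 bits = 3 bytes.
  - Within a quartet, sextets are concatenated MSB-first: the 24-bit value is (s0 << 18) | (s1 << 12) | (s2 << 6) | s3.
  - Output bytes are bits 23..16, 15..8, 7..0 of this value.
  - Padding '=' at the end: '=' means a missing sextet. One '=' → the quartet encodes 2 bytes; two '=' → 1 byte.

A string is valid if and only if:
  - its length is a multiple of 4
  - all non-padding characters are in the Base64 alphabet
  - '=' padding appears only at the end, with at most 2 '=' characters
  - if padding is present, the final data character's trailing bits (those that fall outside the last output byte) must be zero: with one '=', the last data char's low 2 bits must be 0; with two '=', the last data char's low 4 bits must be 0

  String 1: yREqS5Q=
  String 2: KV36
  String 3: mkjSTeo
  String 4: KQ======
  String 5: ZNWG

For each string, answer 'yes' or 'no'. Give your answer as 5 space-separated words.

String 1: 'yREqS5Q=' → valid
String 2: 'KV36' → valid
String 3: 'mkjSTeo' → invalid (len=7 not mult of 4)
String 4: 'KQ======' → invalid (6 pad chars (max 2))
String 5: 'ZNWG' → valid

Answer: yes yes no no yes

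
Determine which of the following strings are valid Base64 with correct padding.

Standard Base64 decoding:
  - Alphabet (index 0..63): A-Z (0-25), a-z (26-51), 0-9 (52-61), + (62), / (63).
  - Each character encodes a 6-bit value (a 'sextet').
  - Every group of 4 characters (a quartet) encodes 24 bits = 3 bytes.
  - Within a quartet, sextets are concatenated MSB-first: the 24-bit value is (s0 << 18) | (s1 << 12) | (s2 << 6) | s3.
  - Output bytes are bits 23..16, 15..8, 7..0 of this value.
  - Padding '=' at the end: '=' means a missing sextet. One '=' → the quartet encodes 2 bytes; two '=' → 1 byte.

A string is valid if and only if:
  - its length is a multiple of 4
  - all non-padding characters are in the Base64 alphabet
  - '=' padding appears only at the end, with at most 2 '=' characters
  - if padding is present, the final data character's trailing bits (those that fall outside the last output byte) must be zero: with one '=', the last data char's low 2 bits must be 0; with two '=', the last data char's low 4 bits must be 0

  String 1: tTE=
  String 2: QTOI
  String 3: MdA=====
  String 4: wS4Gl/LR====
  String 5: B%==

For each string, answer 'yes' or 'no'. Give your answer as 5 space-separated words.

Answer: yes yes no no no

Derivation:
String 1: 'tTE=' → valid
String 2: 'QTOI' → valid
String 3: 'MdA=====' → invalid (5 pad chars (max 2))
String 4: 'wS4Gl/LR====' → invalid (4 pad chars (max 2))
String 5: 'B%==' → invalid (bad char(s): ['%'])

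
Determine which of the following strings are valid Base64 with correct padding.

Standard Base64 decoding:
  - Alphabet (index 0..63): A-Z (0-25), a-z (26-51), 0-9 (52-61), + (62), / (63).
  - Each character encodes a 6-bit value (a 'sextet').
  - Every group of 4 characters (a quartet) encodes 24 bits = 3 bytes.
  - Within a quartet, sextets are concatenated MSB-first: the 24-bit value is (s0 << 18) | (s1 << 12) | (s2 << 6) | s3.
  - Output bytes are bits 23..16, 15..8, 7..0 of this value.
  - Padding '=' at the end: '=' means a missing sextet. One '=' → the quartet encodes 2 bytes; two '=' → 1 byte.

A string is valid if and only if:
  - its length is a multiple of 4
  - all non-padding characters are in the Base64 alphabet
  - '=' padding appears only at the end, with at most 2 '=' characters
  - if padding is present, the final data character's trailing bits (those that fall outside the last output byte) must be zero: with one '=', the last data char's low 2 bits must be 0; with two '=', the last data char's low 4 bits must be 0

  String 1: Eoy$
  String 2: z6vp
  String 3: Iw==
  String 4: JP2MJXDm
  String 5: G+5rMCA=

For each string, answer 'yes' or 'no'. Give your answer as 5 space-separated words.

Answer: no yes yes yes yes

Derivation:
String 1: 'Eoy$' → invalid (bad char(s): ['$'])
String 2: 'z6vp' → valid
String 3: 'Iw==' → valid
String 4: 'JP2MJXDm' → valid
String 5: 'G+5rMCA=' → valid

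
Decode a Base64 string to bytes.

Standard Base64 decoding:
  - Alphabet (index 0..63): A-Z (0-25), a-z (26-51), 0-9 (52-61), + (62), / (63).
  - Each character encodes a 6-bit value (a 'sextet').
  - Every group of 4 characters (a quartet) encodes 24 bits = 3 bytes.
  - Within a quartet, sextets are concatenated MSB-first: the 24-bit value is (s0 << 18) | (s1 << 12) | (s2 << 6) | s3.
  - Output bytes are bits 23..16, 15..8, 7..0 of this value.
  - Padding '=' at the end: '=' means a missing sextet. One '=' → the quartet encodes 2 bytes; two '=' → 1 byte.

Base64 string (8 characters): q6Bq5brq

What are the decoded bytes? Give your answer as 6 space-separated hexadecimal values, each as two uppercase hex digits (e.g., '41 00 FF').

After char 0 ('q'=42): chars_in_quartet=1 acc=0x2A bytes_emitted=0
After char 1 ('6'=58): chars_in_quartet=2 acc=0xABA bytes_emitted=0
After char 2 ('B'=1): chars_in_quartet=3 acc=0x2AE81 bytes_emitted=0
After char 3 ('q'=42): chars_in_quartet=4 acc=0xABA06A -> emit AB A0 6A, reset; bytes_emitted=3
After char 4 ('5'=57): chars_in_quartet=1 acc=0x39 bytes_emitted=3
After char 5 ('b'=27): chars_in_quartet=2 acc=0xE5B bytes_emitted=3
After char 6 ('r'=43): chars_in_quartet=3 acc=0x396EB bytes_emitted=3
After char 7 ('q'=42): chars_in_quartet=4 acc=0xE5BAEA -> emit E5 BA EA, reset; bytes_emitted=6

Answer: AB A0 6A E5 BA EA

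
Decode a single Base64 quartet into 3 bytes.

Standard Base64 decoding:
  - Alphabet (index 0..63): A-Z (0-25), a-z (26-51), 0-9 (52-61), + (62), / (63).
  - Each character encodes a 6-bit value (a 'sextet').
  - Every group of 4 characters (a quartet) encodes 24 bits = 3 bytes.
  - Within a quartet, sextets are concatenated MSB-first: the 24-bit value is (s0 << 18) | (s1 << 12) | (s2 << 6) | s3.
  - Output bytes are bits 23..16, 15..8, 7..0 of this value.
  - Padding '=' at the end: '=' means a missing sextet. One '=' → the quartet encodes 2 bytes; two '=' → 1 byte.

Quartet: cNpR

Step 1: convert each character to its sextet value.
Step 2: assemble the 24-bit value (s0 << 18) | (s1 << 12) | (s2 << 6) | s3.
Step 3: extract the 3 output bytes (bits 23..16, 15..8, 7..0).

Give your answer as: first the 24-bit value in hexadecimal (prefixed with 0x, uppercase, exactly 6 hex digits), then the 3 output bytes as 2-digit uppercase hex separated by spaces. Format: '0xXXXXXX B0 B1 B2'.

Sextets: c=28, N=13, p=41, R=17
24-bit: (28<<18) | (13<<12) | (41<<6) | 17
      = 0x700000 | 0x00D000 | 0x000A40 | 0x000011
      = 0x70DA51
Bytes: (v>>16)&0xFF=70, (v>>8)&0xFF=DA, v&0xFF=51

Answer: 0x70DA51 70 DA 51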